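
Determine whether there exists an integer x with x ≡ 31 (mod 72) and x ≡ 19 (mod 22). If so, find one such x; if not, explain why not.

x = 679

The moduli are not coprime: gcd(72, 22) = 2. Compatibility requires 2 ∣ (19 − 31) = -12, which holds, so solutions exist.
Put x = 31 + 72t, so we need 72t ≡ 10 (mod 22), equivalently (divide by 2) 36t ≡ 5 (mod 11).
36 ≡ 3 (mod 11), so this reads 3t ≡ 5 (mod 11). Note 3·4 = 12 ≡ 1 (mod 11) (as 12 − 1 = 1·11), so 3⁻¹ ≡ 4.
Therefore t ≡ 4·5 = 20 ≡ 9 (mod 11).
Then x = 31 + 72·9 = 679.
Indeed 679 ≡ 31 (mod 72) and 679 ≡ 19 (mod 22).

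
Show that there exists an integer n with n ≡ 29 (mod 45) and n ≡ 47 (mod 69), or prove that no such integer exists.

n = 254

The moduli are not coprime: gcd(45, 69) = 3. Compatibility requires 3 ∣ (47 − 29) = 18, which holds, so solutions exist.
List candidates n ≡ 29 (mod 45): 29, 74, 119, 164, 209, 254. Modulo 69 these are 29, 5, 50, 26, 2, 47; 254 gives 47 as required.
Verify: 254 = 5·45 + 29 and 254 = 3·69 + 47. ✓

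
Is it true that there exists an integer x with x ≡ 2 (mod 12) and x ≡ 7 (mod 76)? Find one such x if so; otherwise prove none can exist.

No, no such integer exists.

Reduce both congruences modulo 4, which divides 12 and 76: they say x ≡ 2 (mod 4) and x ≡ 7 (mod 4).
But 2 mod 4 = 2 while 7 mod 4 = 3, a contradiction.
So no integer satisfies both congruences.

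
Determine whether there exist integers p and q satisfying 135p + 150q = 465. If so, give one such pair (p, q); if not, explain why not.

p = 9, q = -5

Every value of 135p + 150q is a multiple of gcd(135, 150) = 15; since 15 ∣ 465, solutions exist.
Dividing through by 15 reduces the equation to 9p + 10q = 31.
Dividing repeatedly: 10 = 1·9 + 1, 9 = 9·1 + 0.
Back-substituting, 1 = 10 − 1·9; that is, 9·(-1) + 10·1 = 1.
Times 31: 9·(-31) + 10·31 = 31, so (-31, 31) solves it.
The general solution is p = -31 + 10k, q = 31 − 9k; taking k = 4 gives the smaller pair p = 9, q = -5.
Indeed 135·9 + 150·(-5) = 1215 − 750 = 465.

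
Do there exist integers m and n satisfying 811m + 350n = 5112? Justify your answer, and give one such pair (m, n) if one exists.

m = 292, n = -662

811 and 350 are coprime, so 811m + 350n ranges over all of ℤ.
Euclidean algorithm: 811 = 2·350 + 111, 350 = 3·111 + 17, 111 = 6·17 + 9, 17 = 1·9 + 8, 9 = 1·8 + 1, 8 = 8·1 + 0.
Working back up the chain: 1 = 9 − 1·8 = 9 − (17 − 1·9) = −17 + 2·9 = −17 + 2·(111 − 6·17) = 2·111 − 13·17 = 2·111 − 13·(350 − 3·111) = −13·350 + 41·111 = −13·350 + 41·(811 − 2·350) = 41·811 − 95·350. So 811·41 + 350·(-95) = 1.
Scaling by 5112 gives the particular solution (m, n) = (209592, -485640).
Shifting by a multiple of (350, −811) keeps it a solution: m = 209592 − 598·350 = 292, n = -485640 + 598·811 = -662.
Check: 811·292 + 350·(-662) = 236812 − 231700 = 5112. ✓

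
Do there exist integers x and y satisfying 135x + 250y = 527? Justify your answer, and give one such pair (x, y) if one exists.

No such integers exist.

Both 135 and 250 are divisible by gcd(135, 250) = 5, hence so is any combination 135x + 250y.
But 527 = 5·105 + 2, so 5 ∤ 527.
Therefore 135x + 250y = 527 has no solution in integers.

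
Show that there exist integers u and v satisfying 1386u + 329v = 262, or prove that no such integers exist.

There are no such integers.

Both 1386 and 329 are divisible by gcd(1386, 329) = 7, hence so is any combination 1386u + 329v.
But 262 is not a multiple of 7 (it leaves remainder 3).
So the equation is unsolvable over ℤ.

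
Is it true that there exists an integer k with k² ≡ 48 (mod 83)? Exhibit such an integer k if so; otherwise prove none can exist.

k = 52 works: 52² = 2704, and 2704 − 48 = 2656 = 32·83.

k = 52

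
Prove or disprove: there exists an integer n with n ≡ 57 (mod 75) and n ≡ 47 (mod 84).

No such integer exists.

Reduce both congruences modulo 3, which divides 75 and 84: they say n ≡ 57 (mod 3) and n ≡ 47 (mod 3).
However 57 ≡ 0 and 47 ≡ 2 (mod 3), and 0 ≠ 2.
Hence the system has no solution.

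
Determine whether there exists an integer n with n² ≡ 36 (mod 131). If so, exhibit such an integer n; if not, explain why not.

n = 125

Take n = 125. Then 125² = 15625 = 119·131 + 36, so 125² ≡ 36 (mod 131).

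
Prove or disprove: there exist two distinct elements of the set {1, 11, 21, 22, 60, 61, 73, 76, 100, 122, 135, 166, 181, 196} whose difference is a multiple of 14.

No, no such pair exists.

Reduce each element modulo 14: 1↦1, 11↦11, 21↦7, 22↦8, 60↦4, 61↦5, 73↦3, 76↦6, 100↦2, 122↦10, 135↦9, 166↦12, 181↦13, 196↦0.
These 14 residues are pairwise different, hence no difference of two elements is divisible by 14.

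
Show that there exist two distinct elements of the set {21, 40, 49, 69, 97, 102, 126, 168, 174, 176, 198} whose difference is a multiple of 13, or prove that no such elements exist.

Reduce each element modulo 13: 21↦8, 40↦1, 49↦10, 69↦4, 97↦6, 102↦11, 126↦9, 168↦12, 174↦5, 176↦7, 198↦3.
All 11 residues are distinct, so no two elements differ by a multiple of 13.

No such pair exists.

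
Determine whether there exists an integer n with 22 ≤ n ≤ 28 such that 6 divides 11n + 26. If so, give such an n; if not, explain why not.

Scanning upward from n = 22 gives 268, 279, 290, 301, none divisible by 6. At n = 26 we get 11·26 + 26 = 312, and 312 = 6·52.

n = 26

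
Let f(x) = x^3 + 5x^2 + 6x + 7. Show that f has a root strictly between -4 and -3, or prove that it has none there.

Such a root exists.

f(-4) = -1 and f(-3) = 7, which have opposite signs.
Since f is a polynomial it is continuous on [-4, -3].
By the Intermediate Value Theorem f must vanish at some point of (-4, -3).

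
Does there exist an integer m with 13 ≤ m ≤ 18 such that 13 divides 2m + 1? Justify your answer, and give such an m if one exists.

The values of 2m + 1 for m = 13, 14, …, 18 are 27, 29, 31, 33, 35, 37; reduced mod 13 these are 1, 3, 5, 7, 9, 11.
Since 0 is absent from this list, 13 ∤ 2m + 1 for every m with 13 ≤ m ≤ 18.

No, no such integer m in that range exists.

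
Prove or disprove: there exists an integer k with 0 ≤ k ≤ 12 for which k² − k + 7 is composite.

At k = 7: 7² − 7 + 7 = 49 = 7·7, which is composite.

k = 7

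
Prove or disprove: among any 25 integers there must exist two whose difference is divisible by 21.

There are exactly 21 possible remainders on division by 21.
With 25 integers and only 21 classes, the pigeonhole principle forces two of them, say a and b, into the same class.
Equal remainders mean a − b ≡ 0 (mod 21), so 21 divides their difference.

True.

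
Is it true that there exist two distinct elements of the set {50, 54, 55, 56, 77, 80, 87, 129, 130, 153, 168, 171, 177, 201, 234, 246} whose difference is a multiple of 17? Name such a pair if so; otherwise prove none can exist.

Two integers differ by a multiple of 17 exactly when they have the same residue mod 17. The residues are 50↦16, 54↦3, 55↦4, 56↦5, 77↦9, 80↦12, 87↦2, 129↦10, 130↦11, 153↦0, 168↦15, 171↦1, 177↦7, 201↦14, 234↦13, 246↦8.
No residue repeats among the 16 elements, so no pair has difference ≡ 0 (mod 17).

No, no such pair exists.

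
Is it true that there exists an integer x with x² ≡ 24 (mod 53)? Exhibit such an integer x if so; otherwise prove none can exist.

Take x = 36. Then 36² = 1296 = 24·53 + 24, so 36² ≡ 24 (mod 53).

x = 36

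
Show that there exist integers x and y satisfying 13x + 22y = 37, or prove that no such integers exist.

13 and 22 are coprime, so 13x + 22y ranges over all of ℤ.
Run the Euclidean algorithm on 22 and 13: 22 = 1·13 + 9, 13 = 1·9 + 4, 9 = 2·4 + 1, 4 = 4·1 + 0.
Back-substituting, 1 = 9 − 2·4 = 9 − 2·(13 − 1·9) = −2·13 + 3·9 = −2·13 + 3·(22 − 1·13) = 3·22 − 5·13; that is, 13·(-5) + 22·3 = 1.
Scaling by 37 gives the particular solution (x, y) = (-185, 111).
The general solution is x = -185 + 22k, y = 111 − 13k; taking k = 9 gives the smaller pair x = 13, y = -6.
Check: 13·13 + 22·(-6) = 169 − 132 = 37. ✓

x = 13, y = -6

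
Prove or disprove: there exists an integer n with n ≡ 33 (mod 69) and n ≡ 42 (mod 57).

gcd(69, 57) = 3. A simultaneous solution exists iff 33 ≡ 42 (mod 3); here 33 mod 3 = 0 = 42 mod 3, so it does.
Write n = 33 + 69t. Then 69t ≡ 42 − 33 ≡ 9 (mod 57); dividing through by 3 gives 23t ≡ 3 (mod 19).
23 ≡ 4 (mod 19), so this reads 4t ≡ 3 (mod 19). Invert 4 mod 19 by the Euclidean algorithm: 19 = 4·4 + 3, 4 = 1·3 + 1, 3 = 3·1 + 0; back-substituting, 1 = 4 − 1·3 = 4 − (19 − 4·4) = −19 + 5·4. Hence 4·5 ≡ 1, so 4⁻¹ ≡ 5 (mod 19).
Multiplying by 5: t ≡ 5·3 = 15 (mod 19).
Then n = 33 + 69·15 = 1068.
Check: 1068 mod 69 = 33, 1068 mod 57 = 42. ✓

n = 1068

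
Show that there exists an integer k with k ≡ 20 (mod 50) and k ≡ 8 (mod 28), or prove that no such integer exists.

Here gcd(50, 28) = 2, and both 20 and 8 leave remainder 0 mod 2, so the system is consistent.
The integers ≡ 20 (mod 50) are 20, 70, 120, …; their remainders mod 28 are 20, 14, 8, so k = 120 is the first that is ≡ 8 (mod 28).
Verify: 120 = 2·50 + 20 and 120 = 4·28 + 8. ✓

k = 120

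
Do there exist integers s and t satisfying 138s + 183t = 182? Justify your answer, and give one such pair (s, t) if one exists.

Any value of 138s + 183t is a multiple of gcd(138, 183) = 3.
However 182 leaves remainder 2 on division by 3.
Therefore 138s + 183t = 182 has no solution in integers.

No, no such integers exist.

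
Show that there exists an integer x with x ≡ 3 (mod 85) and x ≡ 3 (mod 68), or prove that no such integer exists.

x = 3

The moduli are not coprime: gcd(85, 68) = 17. Compatibility requires 17 ∣ (3 − 3) = 0, which holds, so solutions exist.
The smallest candidate x = 3 works directly: 3 ≡ 3 (mod 68).
Check: 3 mod 85 = 3, 3 mod 68 = 3. ✓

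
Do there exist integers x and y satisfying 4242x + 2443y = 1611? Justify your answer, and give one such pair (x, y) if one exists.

No, no such integers exist.

Both 4242 and 2443 are divisible by gcd(4242, 2443) = 7, hence so is any combination 4242x + 2443y.
But 1611 is not a multiple of 7 (it leaves remainder 1).
Hence no integers x, y satisfy the equation.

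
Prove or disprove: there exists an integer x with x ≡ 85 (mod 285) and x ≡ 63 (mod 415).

gcd(285, 415) = 5. If x ≡ 85 (mod 285) and x ≡ 63 (mod 415), then x ≡ 85 (mod 5) and x ≡ 63 (mod 5).
These are incompatible: 85 − 63 = 22 is not divisible by 5.
So no integer satisfies both congruences.

There is no such integer.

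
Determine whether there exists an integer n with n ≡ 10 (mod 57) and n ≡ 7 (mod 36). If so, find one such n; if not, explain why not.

The moduli are not coprime: gcd(57, 36) = 3. Compatibility requires 3 ∣ (7 − 10) = -3, which holds, so solutions exist.
List candidates n ≡ 10 (mod 57): 10, 67, 124, 181, 238, 295. Modulo 36 these are 10, 31, 16, 1, 22, 7; 295 gives 7 as required.
Check: 295 mod 57 = 10, 295 mod 36 = 7. ✓

n = 295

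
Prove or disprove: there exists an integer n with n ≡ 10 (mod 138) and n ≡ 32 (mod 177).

No such integer exists.

Both moduli are multiples of 3 = gcd(138, 177), so any solution would satisfy n ≡ 10 and n ≡ 32 modulo 3 simultaneously.
However 10 ≡ 1 and 32 ≡ 2 (mod 3), and 1 ≠ 2.
Therefore no such n exists.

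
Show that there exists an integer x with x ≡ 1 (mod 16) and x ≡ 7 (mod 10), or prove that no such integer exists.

x = 17

Here gcd(16, 10) = 2, and both 1 and 7 leave remainder 1 mod 2, so the system is consistent.
The integers ≡ 1 (mod 16) are 1, 17, …; their remainders mod 10 are 1, 7, so x = 17 is the first that is ≡ 7 (mod 10).
Verify: 17 = 1·16 + 1 and 17 = 1·10 + 7. ✓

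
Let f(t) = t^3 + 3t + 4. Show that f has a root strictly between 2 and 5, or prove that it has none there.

No such root exists.

f(2) = 18 and f(5) = 144, both positive.
The derivative f'(t) = 3t^2 + 3 is a quadratic with discriminant 0² − 4·3·3 = -36 < 0; it never vanishes, so it is always positive (sign of the leading coefficient).
Hence f is strictly increasing on ℝ, and in particular on [2, 5]. A strictly monotone function with same-sign endpoint values stays positive on the whole interval, so f has no zero in (2, 5).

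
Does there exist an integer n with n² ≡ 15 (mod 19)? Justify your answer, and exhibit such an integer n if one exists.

Squares mod 19 repeat after n = 9 (as (−n)² = n²); for n = 0..9 they are 0, 1, 4, 9, 16, 6, 17, 11, 7, 5.
So the quadratic residues mod 19 are {0, 1, 4, 5, 6, 7, 9, 11, 16, 17}, and 15 is not among them.
Therefore n² ≡ 15 (mod 19) has no solution.

There is no such integer.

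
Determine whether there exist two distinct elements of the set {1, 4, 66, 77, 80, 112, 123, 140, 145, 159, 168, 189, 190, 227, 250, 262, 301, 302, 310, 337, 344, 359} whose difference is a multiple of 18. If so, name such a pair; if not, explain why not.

Yes: 1 and 145.

Both 1 and 145 leave remainder 1 on division by 18; their difference 144 = 8·18 is a multiple of 18.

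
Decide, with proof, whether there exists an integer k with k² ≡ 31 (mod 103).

103 is prime, so by Euler's criterion 31 is a square mod 103 iff 31^((103−1)/2) = 31^51 ≡ 1 (mod 103).
Squaring successively (mod 103): 31^2 = 961 ≡ 34; 31^4 ≡ 34² = 1156 ≡ 23; 31^8 ≡ 23² = 529 ≡ 14; 31^16 ≡ 14² = 196 ≡ 93; 31^32 ≡ 93² = 8649 ≡ 100.
Since 51 = 32 + 16 + 2 + 1, 31^51 ≡ 100 · 93 · 34 · 31; multiplying out mod 103: 100·93 = 9300 ≡ 30, then 30·34 = 1020 ≡ 93, then 93·31 = 2883 ≡ 102. Thus 31^51 ≡ 102 ≡ −1 (mod 103).
The value −1 means 31 is a non-residue modulo 103, so k² ≡ 31 (mod 103) is impossible.

There is no such integer.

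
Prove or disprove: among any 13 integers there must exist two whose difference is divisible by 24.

Take the 13 consecutive integers 88, 89, …, 100: their residues mod 24 are all distinct because 13 ≤ 24.
No two share a residue, so no pair has difference divisible by 24; the claim fails for this set.

No, the set {88, 89, 90, 91, 92, 93, 94, 95, 96, 97, 98, 99, 100} is a counterexample.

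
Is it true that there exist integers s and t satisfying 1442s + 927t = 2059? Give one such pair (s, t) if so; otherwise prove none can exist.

gcd(1442, 927) = 103, so every integer of the form 1442s + 927t is a multiple of 103.
But 2059 is not a multiple of 103 (it leaves remainder 102).
So the equation is unsolvable over ℤ.

No, no such integers exist.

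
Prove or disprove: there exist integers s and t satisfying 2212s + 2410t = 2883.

No such integers exist.

Both 2212 and 2410 are divisible by gcd(2212, 2410) = 2, hence so is any combination 2212s + 2410t.
But 2883 is not a multiple of 2 (it leaves remainder 1).
Therefore 2212s + 2410t = 2883 has no solution in integers.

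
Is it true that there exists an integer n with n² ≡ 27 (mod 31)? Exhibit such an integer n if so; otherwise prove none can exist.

Apply Euler's criterion with the prime 31: 27 is a quadratic residue iff 27^15 ≡ 1 (mod 31), and a non-residue iff it is ≡ −1.
Squaring successively (mod 31): 27^2 = 729 ≡ 16; 27^4 ≡ 16² = 256 ≡ 8; 27^8 ≡ 8² = 64 ≡ 2.
Since 15 = 8 + 4 + 2 + 1, 27^15 ≡ 2 · 8 · 16 · 27; multiplying out mod 31: 2·8 = 16 ≡ 16, then 16·16 = 256 ≡ 8, then 8·27 = 216 ≡ 30. Thus 27^15 ≡ 30 ≡ −1 (mod 31).
The value −1 means 27 is a non-residue modulo 31, so n² ≡ 27 (mod 31) is impossible.

No, no such integer exists.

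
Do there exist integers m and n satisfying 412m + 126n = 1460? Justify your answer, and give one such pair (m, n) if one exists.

Since gcd(412, 126) = 2 and 1460 = 2·730, Bézout's identity guarantees a solution.
Dividing through by 2 reduces the equation to 206m + 63n = 730.
Euclidean algorithm: 206 = 3·63 + 17, 63 = 3·17 + 12, 17 = 1·12 + 5, 12 = 2·5 + 2, 5 = 2·2 + 1, 2 = 2·1 + 0.
Unwinding: 1 = 5 − 2·2 = 5 − 2·(12 − 2·5) = −2·12 + 5·5 = −2·12 + 5·(17 − 1·12) = 5·17 − 7·12 = 5·17 − 7·(63 − 3·17) = −7·63 + 26·17 = −7·63 + 26·(206 − 3·63) = 26·206 − 85·63, i.e. 206·26 + 63·(-85) = 1.
Multiplying through by 730: m = 26·730 = 18980, n = (-85)·730 = -62050 is a solution.
The general solution is m = 18980 + 63k, n = -62050 − 206k; taking k = -301 gives the smaller pair m = 17, n = -44.
Check: 412·17 + 126·(-44) = 7004 − 5544 = 1460. ✓

m = 17, n = -44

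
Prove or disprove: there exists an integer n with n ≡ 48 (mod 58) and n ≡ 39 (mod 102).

No, no such integer exists.

Both moduli are multiples of 2 = gcd(58, 102), so any solution would satisfy n ≡ 48 and n ≡ 39 modulo 2 simultaneously.
But 48 mod 2 = 0 while 39 mod 2 = 1, a contradiction.
Therefore no such n exists.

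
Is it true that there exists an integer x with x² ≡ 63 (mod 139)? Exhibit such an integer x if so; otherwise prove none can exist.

Take x = 87. Then 87² = 7569 = 54·139 + 63, so 87² ≡ 63 (mod 139).

x = 87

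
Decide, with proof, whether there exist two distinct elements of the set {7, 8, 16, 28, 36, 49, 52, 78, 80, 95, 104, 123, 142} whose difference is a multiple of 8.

Yes: 7 and 95.

Both 7 and 95 leave remainder 7 on division by 8; their difference 88 = 11·8 is a multiple of 8.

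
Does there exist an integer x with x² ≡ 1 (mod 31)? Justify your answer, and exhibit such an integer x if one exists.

x = 30

x = 30 works: 30² = 900, and 900 − 1 = 899 = 29·31.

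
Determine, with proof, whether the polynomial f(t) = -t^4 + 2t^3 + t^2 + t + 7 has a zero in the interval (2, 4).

Yes, f has a root in the interval.

f(2) = 13 and f(4) = -101, which have opposite signs.
f is continuous everywhere (it is a polynomial), in particular on [2, 4].
By the Intermediate Value Theorem f must vanish at some point of (2, 4).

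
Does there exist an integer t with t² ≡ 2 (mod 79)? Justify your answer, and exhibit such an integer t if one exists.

t = 9

t = 9 works: 9² = 81, and 81 − 2 = 79 = 1·79.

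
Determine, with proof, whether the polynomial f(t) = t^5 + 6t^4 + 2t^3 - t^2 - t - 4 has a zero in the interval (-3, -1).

f(-3) = 179 and f(-1) = -1, which have opposite signs.
f is continuous everywhere (it is a polynomial), in particular on [-3, -1].
By the Intermediate Value Theorem f must vanish at some point of (-3, -1).

Such a root exists.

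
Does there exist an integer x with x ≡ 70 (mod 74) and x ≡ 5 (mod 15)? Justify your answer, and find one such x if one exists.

Since 74 and 15 share no common factor, CRT says the pair of congruences has a solution (unique mod 1110).
Write x = 70 + 74t and require 70 + 74t ≡ 5 (mod 15), i.e. 74t ≡ 10 (mod 15).
74 ≡ 14 (mod 15), so this reads 14t ≡ 10 (mod 15). Since 14·14 = 196 = 13·15 + 1, the inverse of 14 mod 15 is 14.
Therefore t ≡ 14·10 = 140 ≡ 5 (mod 15).
With t = 5: x = 70 + 74·5 = 440.
Indeed 440 ≡ 70 (mod 74) and 440 ≡ 5 (mod 15).

x = 440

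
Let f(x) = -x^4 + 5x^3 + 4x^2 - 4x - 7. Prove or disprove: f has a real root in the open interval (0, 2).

Yes, f has a root in the interval.

f(0) = -7 and f(2) = 25, which have opposite signs.
As a polynomial, f is continuous on every closed interval.
By the Intermediate Value Theorem, f takes the value 0 somewhere in the open interval.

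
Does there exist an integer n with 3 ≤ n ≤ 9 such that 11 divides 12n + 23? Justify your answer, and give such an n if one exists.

No such integer n in that range exists.

The values of 12n + 23 for n = 3, 4, …, 9 are 59, 71, 83, 95, 107, 119, 131; reduced mod 11 these are 4, 5, 6, 7, 8, 9, 10.
None is 0, so 11 never divides 12n + 23 on this range.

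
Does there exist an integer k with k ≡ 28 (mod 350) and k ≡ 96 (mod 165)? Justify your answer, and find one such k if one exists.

No, no such integer exists.

gcd(350, 165) = 5. If k ≡ 28 (mod 350) and k ≡ 96 (mod 165), then k ≡ 28 (mod 5) and k ≡ 96 (mod 5).
But 28 mod 5 = 3 while 96 mod 5 = 1, a contradiction.
So no integer satisfies both congruences.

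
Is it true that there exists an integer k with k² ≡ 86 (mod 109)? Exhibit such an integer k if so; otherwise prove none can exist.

There is no such integer.

109 is prime, so by Euler's criterion 86 is a square mod 109 iff 86^((109−1)/2) = 86^54 ≡ 1 (mod 109).
Squaring successively (mod 109): 86^2 = 7396 ≡ 93; 86^4 ≡ 93² = 8649 ≡ 38; 86^8 ≡ 38² = 1444 ≡ 27; 86^16 ≡ 27² = 729 ≡ 75; 86^32 ≡ 75² = 5625 ≡ 66.
Since 54 = 32 + 16 + 4 + 2, 86^54 ≡ 66 · 75 · 38 · 93; multiplying out mod 109: 66·75 = 4950 ≡ 45, then 45·38 = 1710 ≡ 75, then 75·93 = 6975 ≡ 108. Thus 86^54 ≡ 108 ≡ −1 (mod 109).
The value −1 means 86 is a non-residue modulo 109, so k² ≡ 86 (mod 109) is impossible.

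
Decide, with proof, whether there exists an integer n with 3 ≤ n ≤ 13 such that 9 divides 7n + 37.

Scanning upward from n = 3 gives 58, 65, none divisible by 9. Try n = 5: 7·5 + 37 = 72 = 8·9, which is divisible by 9.

n = 5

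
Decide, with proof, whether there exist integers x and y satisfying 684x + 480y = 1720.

There are no such integers.

Any value of 684x + 480y is a multiple of gcd(684, 480) = 12.
But 1720 is not a multiple of 12 (it leaves remainder 4).
Hence no integers x, y satisfy the equation.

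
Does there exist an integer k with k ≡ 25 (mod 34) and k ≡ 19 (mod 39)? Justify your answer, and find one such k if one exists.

gcd(34, 39) = 1, so the Chinese Remainder Theorem guarantees exactly one residue class mod 1326 satisfying both.
Any solution of the first congruence is k = 25 + 34t; substituting into the second, 34t ≡ 19 − 25 ≡ 33 (mod 39).
Since 34·31 = 1054 = 27·39 + 1, the inverse of 34 mod 39 is 31.
Therefore t ≡ 31·33 = 1023 ≡ 9 (mod 39).
Taking t = 9 gives k = 25 + 34·9 = 331.
Indeed 331 ≡ 25 (mod 34) and 331 ≡ 19 (mod 39).

k = 331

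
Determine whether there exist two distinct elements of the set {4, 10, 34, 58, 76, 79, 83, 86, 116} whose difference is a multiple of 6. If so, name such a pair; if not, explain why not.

Both 4 and 10 leave remainder 4 on division by 6; their difference 6 = 1·6 is a multiple of 6.

4 and 10 are such a pair.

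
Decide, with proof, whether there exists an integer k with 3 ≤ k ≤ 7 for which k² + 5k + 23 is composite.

The values for k = 3, 4, …, 7 are 47, 59, 73, 89, 107, and each of these is prime.
So no value in the range makes the expression composite.

There is no such integer k in that range.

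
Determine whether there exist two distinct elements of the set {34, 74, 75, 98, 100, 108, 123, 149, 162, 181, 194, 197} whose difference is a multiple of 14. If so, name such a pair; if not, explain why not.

No, no such pair exists.

Residues mod 14: 34↦6, 74↦4, 75↦5, 98↦0, 100↦2, 108↦10, 123↦11, 149↦9, 162↦8, 181↦13, 194↦12, 197↦1.
No residue repeats among the 12 elements, so no pair has difference ≡ 0 (mod 14).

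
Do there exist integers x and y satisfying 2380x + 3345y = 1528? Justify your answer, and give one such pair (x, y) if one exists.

No, no such integers exist.

Both 2380 and 3345 are divisible by gcd(2380, 3345) = 5, hence so is any combination 2380x + 3345y.
But 1528 is not a multiple of 5 (it leaves remainder 3).
Therefore 2380x + 3345y = 1528 has no solution in integers.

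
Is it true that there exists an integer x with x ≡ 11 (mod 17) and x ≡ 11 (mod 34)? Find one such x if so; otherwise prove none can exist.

gcd(17, 34) = 17. A simultaneous solution exists iff 11 ≡ 11 (mod 17); here 11 mod 17 = 11 = 11 mod 17, so it does.
The smallest candidate x = 11 works directly: 11 ≡ 11 (mod 34).
Verify: 11 = 0·17 + 11 and 11 = 0·34 + 11. ✓

x = 11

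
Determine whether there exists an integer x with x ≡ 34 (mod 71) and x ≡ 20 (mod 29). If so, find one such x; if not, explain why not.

gcd(71, 29) = 1, so the Chinese Remainder Theorem guarantees exactly one residue class mod 2059 satisfying both.
Write x = 34 + 71t and require 34 + 71t ≡ 20 (mod 29), i.e. 71t ≡ 15 (mod 29).
71 ≡ 13 (mod 29), so this reads 13t ≡ 15 (mod 29). Invert 13 mod 29 by the Euclidean algorithm: 29 = 2·13 + 3, 13 = 4·3 + 1, 3 = 3·1 + 0; back-substituting, 1 = 13 − 4·3 = 13 − 4·(29 − 2·13) = −4·29 + 9·13. Hence 13·9 ≡ 1, so 13⁻¹ ≡ 9 (mod 29).
Therefore t ≡ 9·15 = 135 ≡ 19 (mod 29).
Taking t = 19 gives x = 34 + 71·19 = 1383.
Check: 1383 mod 71 = 34, 1383 mod 29 = 20. ✓

x = 1383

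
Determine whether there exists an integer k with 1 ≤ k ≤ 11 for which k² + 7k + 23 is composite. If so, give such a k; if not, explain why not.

At k = 8: 8² + 7·8 + 23 = 143 = 11·13, which is composite.

k = 8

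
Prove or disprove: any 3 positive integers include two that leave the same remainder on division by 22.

Consider the 3 integers 56, 57, 58. They lie in distinct residue classes modulo 22, since 3 ≤ 22.
Hence this collection has no pair with equal remainders mod 22, disproving the claim.

No; for instance {56, 57, 58} is a counterexample.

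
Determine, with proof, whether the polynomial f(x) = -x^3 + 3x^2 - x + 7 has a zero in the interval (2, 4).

Such a root exists.

f(2) = 9 and f(4) = -13, which have opposite signs.
Since f is a polynomial it is continuous on [2, 4].
By the Intermediate Value Theorem f must vanish at some point of (2, 4).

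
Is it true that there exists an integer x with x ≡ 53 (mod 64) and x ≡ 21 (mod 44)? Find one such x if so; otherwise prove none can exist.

gcd(64, 44) = 4. A simultaneous solution exists iff 53 ≡ 21 (mod 4); here 53 mod 4 = 1 = 21 mod 4, so it does.
List candidates x ≡ 53 (mod 64): 53, 117, 181, 245, 309, 373. Modulo 44 these are 9, 29, 5, 25, 1, 21; 373 gives 21 as required.
Check: 373 mod 64 = 53, 373 mod 44 = 21. ✓

x = 373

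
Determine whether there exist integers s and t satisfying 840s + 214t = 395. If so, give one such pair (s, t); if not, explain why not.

No such integers exist.

gcd(840, 214) = 2, so every integer of the form 840s + 214t is a multiple of 2.
But 395 = 2·197 + 1, so 2 ∤ 395.
So the equation is unsolvable over ℤ.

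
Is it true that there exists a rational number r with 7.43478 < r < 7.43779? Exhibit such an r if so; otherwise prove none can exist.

Multiplying by 16: 16·7.43478 = 118.95648 and 16·7.43779 = 119.00464, so the integer 119 lies strictly between them.
So r = 119/16 works: it is a ratio of integers, and dividing 16·7.43478 < 119 < 16·7.43779 through by 16 gives 7.43478 < 119/16 < 7.43779.

r = 119/16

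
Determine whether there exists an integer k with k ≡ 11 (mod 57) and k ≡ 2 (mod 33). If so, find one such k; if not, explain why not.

Here gcd(57, 33) = 3, and both 11 and 2 leave remainder 2 mod 3, so the system is consistent.
The integers ≡ 11 (mod 57) are 11, 68, …; their remainders mod 33 are 11, 2, so k = 68 is the first that is ≡ 2 (mod 33).
Check: 68 mod 57 = 11, 68 mod 33 = 2. ✓

k = 68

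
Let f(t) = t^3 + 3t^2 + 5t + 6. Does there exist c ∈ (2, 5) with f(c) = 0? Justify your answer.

Evaluate at the endpoints: f(2) = 36, f(5) = 231 — same sign (positive).
f'(t) = 3t^2 + 6t + 5 has discriminant 6² − 4·3·5 = -24 < 0, so f' has no real roots and is positive for every real t.
So f is strictly increasing; between 2 and 5 its values lie between f(2) = 36 and f(5) = 231, all positive. Therefore f has no root in (2, 5).

No.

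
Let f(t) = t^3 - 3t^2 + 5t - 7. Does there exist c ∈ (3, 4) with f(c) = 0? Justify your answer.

f(3) = 8 and f(4) = 29, both positive.
The derivative f'(t) = 3t^2 - 6t + 5 is a quadratic with discriminant (-6)² − 4·3·5 = -24 < 0; it never vanishes, so it is always positive (sign of the leading coefficient).
Hence f is strictly increasing on ℝ, and in particular on [3, 4]. A strictly monotone function with same-sign endpoint values stays positive on the whole interval, so f has no zero in (3, 4).

No such root exists.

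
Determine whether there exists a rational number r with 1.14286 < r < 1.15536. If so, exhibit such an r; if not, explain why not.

Scale by 13: the interval becomes (14.85718, 15.01968), which contains the integer 15.
Hence 15/13 is a rational number with 1.14286 < 15/13 < 1.15536.

r = 15/13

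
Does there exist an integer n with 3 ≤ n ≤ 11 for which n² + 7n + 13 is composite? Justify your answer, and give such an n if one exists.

At n = 4: 4² + 7·4 + 13 = 57 = 3·19, which is composite.

n = 4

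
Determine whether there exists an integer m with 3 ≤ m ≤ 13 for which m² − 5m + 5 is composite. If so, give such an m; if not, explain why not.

At m = 10: 10² − 5·10 + 5 = 55 = 5·11, which is composite.

m = 10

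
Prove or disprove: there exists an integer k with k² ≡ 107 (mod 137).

Take k = 92. Then 92² = 8464 = 61·137 + 107, so 92² ≡ 107 (mod 137).

k = 92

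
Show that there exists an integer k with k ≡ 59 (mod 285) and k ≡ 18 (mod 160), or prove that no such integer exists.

Both moduli are multiples of 5 = gcd(285, 160), so any solution would satisfy k ≡ 59 and k ≡ 18 modulo 5 simultaneously.
However 59 ≡ 4 and 18 ≡ 3 (mod 5), and 4 ≠ 3.
So no integer satisfies both congruences.

There is no such integer.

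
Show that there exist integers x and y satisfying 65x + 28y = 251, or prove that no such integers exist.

Since gcd(65, 28) = 1, every integer is an integer combination of 65 and 28.
Dividing repeatedly: 65 = 2·28 + 9, 28 = 3·9 + 1, 9 = 9·1 + 0.
Back-substituting, 1 = 28 − 3·9 = 28 − 3·(65 − 2·28) = −3·65 + 7·28; that is, 65·(-3) + 28·7 = 1.
Times 251: 65·(-753) + 28·1757 = 251, so (-753, 1757) solves it.
Adding 27·28 to x and subtracting 27·65 from y gives the tidier solution (3, 2).
Check: 65·3 + 28·2 = 195 + 56 = 251. ✓

x = 3, y = 2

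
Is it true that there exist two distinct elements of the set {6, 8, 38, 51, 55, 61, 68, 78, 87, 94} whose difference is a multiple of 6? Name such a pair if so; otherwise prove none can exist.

6 mod 6 = 0 and 78 mod 6 = 0, so 78 − 6 = 72 = 12·6.

Yes: 6 and 78.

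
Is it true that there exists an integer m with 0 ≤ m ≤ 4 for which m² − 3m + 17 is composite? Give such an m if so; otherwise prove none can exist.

At m = 4: 4² − 3·4 + 17 = 21 = 3·7, which is composite.

m = 4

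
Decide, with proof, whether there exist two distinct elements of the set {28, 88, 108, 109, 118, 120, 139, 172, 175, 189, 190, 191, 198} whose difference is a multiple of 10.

Yes: 28 and 88.

28 mod 10 = 8 and 88 mod 10 = 8, so 88 − 28 = 60 = 6·10.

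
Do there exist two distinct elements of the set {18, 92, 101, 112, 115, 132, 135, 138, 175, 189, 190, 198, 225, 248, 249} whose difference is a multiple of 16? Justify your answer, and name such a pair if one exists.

There is no such pair.

Reduce each element modulo 16: 18↦2, 92↦12, 101↦5, 112↦0, 115↦3, 132↦4, 135↦7, 138↦10, 175↦15, 189↦13, 190↦14, 198↦6, 225↦1, 248↦8, 249↦9.
All 15 residues are distinct, so no two elements differ by a multiple of 16.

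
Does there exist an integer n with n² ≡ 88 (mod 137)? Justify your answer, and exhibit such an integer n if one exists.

n = 122

Take n = 122. Then 122² = 14884 = 108·137 + 88, so 122² ≡ 88 (mod 137).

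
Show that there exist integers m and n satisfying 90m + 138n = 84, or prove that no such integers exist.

m = 4, n = -2

Every value of 90m + 138n is a multiple of gcd(90, 138) = 6; since 6 ∣ 84, solutions exist.
Dividing through by 6 reduces the equation to 15m + 23n = 14.
Euclidean algorithm: 23 = 1·15 + 8, 15 = 1·8 + 7, 8 = 1·7 + 1, 7 = 7·1 + 0.
Back-substituting, 1 = 8 − 1·7 = 8 − (15 − 1·8) = −15 + 2·8 = −15 + 2·(23 − 1·15) = 2·23 − 3·15; that is, 15·(-3) + 23·2 = 1.
Scaling by 14 gives the particular solution (m, n) = (-42, 28).
Shifting by a multiple of (23, −15) keeps it a solution: m = -42 + 2·23 = 4, n = 28 − 2·15 = -2.
Check: 90·4 + 138·(-2) = 360 − 276 = 84. ✓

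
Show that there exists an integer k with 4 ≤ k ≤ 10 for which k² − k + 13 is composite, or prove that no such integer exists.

At k = 9: 9² − 9 + 13 = 85 = 5·17, which is composite.

k = 9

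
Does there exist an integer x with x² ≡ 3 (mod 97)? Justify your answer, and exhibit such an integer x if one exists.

x = 10 works: 10² = 100, and 100 − 3 = 97 = 1·97.

x = 10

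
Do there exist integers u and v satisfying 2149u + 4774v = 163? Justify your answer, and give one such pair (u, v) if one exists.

No, no such integers exist.

Any value of 2149u + 4774v is a multiple of gcd(2149, 4774) = 7.
But 163 = 7·23 + 2, so 7 ∤ 163.
Hence no integers u, v satisfy the equation.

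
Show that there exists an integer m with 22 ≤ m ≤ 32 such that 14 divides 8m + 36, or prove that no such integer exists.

Scanning upward from m = 22 gives 212, 220, 228, 236, 244, none divisible by 14. At m = 27 we get 8·27 + 36 = 252, and 252 = 14·18.

m = 27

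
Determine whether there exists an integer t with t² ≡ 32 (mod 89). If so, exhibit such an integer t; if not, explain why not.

t = 78 works: 78² = 6084, and 6084 − 32 = 6052 = 68·89.

t = 78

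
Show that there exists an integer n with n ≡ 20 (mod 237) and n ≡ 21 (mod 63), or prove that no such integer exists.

Both moduli are multiples of 3 = gcd(237, 63), so any solution would satisfy n ≡ 20 and n ≡ 21 modulo 3 simultaneously.
These are incompatible: 20 − 21 = -1 is not divisible by 3.
Hence the system has no solution.

No such integer exists.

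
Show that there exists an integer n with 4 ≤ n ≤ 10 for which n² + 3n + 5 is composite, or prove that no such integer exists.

n = 10

At n = 10: 10² + 3·10 + 5 = 135 = 3·45, which is composite.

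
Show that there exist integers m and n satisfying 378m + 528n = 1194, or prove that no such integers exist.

Every value of 378m + 528n is a multiple of gcd(378, 528) = 6; since 6 ∣ 1194, solutions exist.
Dividing through by 6 reduces the equation to 63m + 88n = 199.
Euclidean algorithm: 88 = 1·63 + 25, 63 = 2·25 + 13, 25 = 1·13 + 12, 13 = 1·12 + 1, 12 = 12·1 + 0.
Working back up the chain: 1 = 13 − 1·12 = 13 − (25 − 1·13) = −25 + 2·13 = −25 + 2·(63 − 2·25) = 2·63 − 5·25 = 2·63 − 5·(88 − 1·63) = −5·88 + 7·63. So 63·7 + 88·(-5) = 1.
Scaling by 199 gives the particular solution (m, n) = (1393, -995).
Subtracting 15·88 from m and adding 15·63 to n gives the tidier solution (73, -50).
Check: 378·73 + 528·(-50) = 27594 − 26400 = 1194. ✓

m = 73, n = -50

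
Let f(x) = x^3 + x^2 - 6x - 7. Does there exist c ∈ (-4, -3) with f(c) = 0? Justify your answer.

No.

The endpoint values f(-4) = -31 and f(-3) = -7 are both negative. Claim: f(x) < 0 for every x in (-4, -3).
Substitute x = -3 − u, where 0 < u < 1 on the interval. Expanding, f(-3 − u) = -u^3 - 8u^2 - 15u - 7.
All 4 nonzero coefficients of this polynomial in u are negative; hence for u > 0 the value is a sum of negative terms (the constant -7 among them).
So f is strictly negative on (-4, -3); no root exists in the interval.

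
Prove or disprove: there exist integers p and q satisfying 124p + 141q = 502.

Since gcd(124, 141) = 1, every integer is an integer combination of 124 and 141.
Run the Euclidean algorithm on 141 and 124: 141 = 1·124 + 17, 124 = 7·17 + 5, 17 = 3·5 + 2, 5 = 2·2 + 1, 2 = 2·1 + 0.
Working back up the chain: 1 = 5 − 2·2 = 5 − 2·(17 − 3·5) = −2·17 + 7·5 = −2·17 + 7·(124 − 7·17) = 7·124 − 51·17 = 7·124 − 51·(141 − 1·124) = −51·141 + 58·124. So 124·58 + 141·(-51) = 1.
Multiplying through by 502: p = 58·502 = 29116, q = (-51)·502 = -25602 is a solution.
The general solution is p = 29116 + 141k, q = -25602 − 124k; taking k = -206 gives the smaller pair p = 70, q = -58.
Indeed 124·70 + 141·(-58) = 8680 − 8178 = 502.

p = 70, q = -58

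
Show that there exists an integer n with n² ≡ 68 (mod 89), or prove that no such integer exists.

n = 54

Take n = 54. Then 54² = 2916 = 32·89 + 68, so 54² ≡ 68 (mod 89).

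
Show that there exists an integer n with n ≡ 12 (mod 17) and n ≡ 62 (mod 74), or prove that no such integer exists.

n = 284

Since 17 and 74 share no common factor, CRT says the pair of congruences has a solution (unique mod 1258).
Any solution of the first congruence is n = 12 + 17t; substituting into the second, 17t ≡ 62 − 12 ≡ 50 (mod 74).
Since 17·61 = 1037 = 14·74 + 1, the inverse of 17 mod 74 is 61.
Multiplying by 61: t ≡ 61·50 = 3050 ≡ 16 (mod 74).
With t = 16: n = 12 + 17·16 = 284.
Check: 284 mod 17 = 12, 284 mod 74 = 62. ✓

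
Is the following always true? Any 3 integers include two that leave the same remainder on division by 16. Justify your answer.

Try 3 consecutive integers, 75, 76, 77. Their remainders mod 16 are 11, 12, 13 — pairwise different, as any 3 ≤ 16 consecutive integers have distinct residues.
Hence this collection has no pair with equal remainders mod 16, disproving the claim.

No; for instance {75, 76, 77} is a counterexample.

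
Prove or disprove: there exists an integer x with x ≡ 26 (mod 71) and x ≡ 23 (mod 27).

x = 239

Since 71 and 27 share no common factor, CRT says the pair of congruences has a solution (unique mod 1917).
Any solution of the first congruence is x = 26 + 71t; substituting into the second, 71t ≡ 23 − 26 ≡ 24 (mod 27).
71 ≡ 17 (mod 27), so this reads 17t ≡ 24 (mod 27). Note 17·8 = 136 ≡ 1 (mod 27) (as 136 − 1 = 5·27), so 17⁻¹ ≡ 8.
Therefore t ≡ 8·24 = 192 ≡ 3 (mod 27).
With t = 3: x = 26 + 71·3 = 239.
Indeed 239 ≡ 26 (mod 71) and 239 ≡ 23 (mod 27).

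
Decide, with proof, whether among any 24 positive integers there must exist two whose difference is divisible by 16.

Partition the integers by their residue mod 16; there are 16 classes.
With 24 integers and only 16 classes, the pigeonhole principle forces two of them, say a and b, into the same class.
Equal remainders mean a − b ≡ 0 (mod 16), so 16 divides their difference.

Yes.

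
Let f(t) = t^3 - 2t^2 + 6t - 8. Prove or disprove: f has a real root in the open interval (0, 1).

f(0) = -8 and f(1) = -3, both negative.
The derivative f'(t) = 3t^2 - 4t + 6 is a quadratic with discriminant (-4)² − 4·3·6 = -56 < 0; it never vanishes, so it is always positive (sign of the leading coefficient).
Hence f is strictly increasing on ℝ, and in particular on [0, 1]. A strictly monotone function with same-sign endpoint values stays negative on the whole interval, so f has no zero in (0, 1).

f has no root in that interval.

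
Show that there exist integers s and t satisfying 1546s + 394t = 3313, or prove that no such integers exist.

No such integers exist.

gcd(1546, 394) = 2, so every integer of the form 1546s + 394t is a multiple of 2.
However 3313 leaves remainder 1 on division by 2.
Therefore 1546s + 394t = 3313 has no solution in integers.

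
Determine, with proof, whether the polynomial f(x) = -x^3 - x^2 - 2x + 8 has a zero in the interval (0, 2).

Such a root exists.

f(0) = 8 and f(2) = -8, which have opposite signs.
Since f is a polynomial it is continuous on [0, 2].
By the Intermediate Value Theorem f must vanish at some point of (0, 2).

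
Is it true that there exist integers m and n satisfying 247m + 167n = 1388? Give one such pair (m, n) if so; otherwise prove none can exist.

m = 9, n = -5

247 and 167 are coprime, so 247m + 167n ranges over all of ℤ.
Run the Euclidean algorithm on 247 and 167: 247 = 1·167 + 80, 167 = 2·80 + 7, 80 = 11·7 + 3, 7 = 2·3 + 1, 3 = 3·1 + 0.
Working back up the chain: 1 = 7 − 2·3 = 7 − 2·(80 − 11·7) = −2·80 + 23·7 = −2·80 + 23·(167 − 2·80) = 23·167 − 48·80 = 23·167 − 48·(247 − 1·167) = −48·247 + 71·167. So 247·(-48) + 167·71 = 1.
Times 1388: 247·(-66624) + 167·98548 = 1388, so (-66624, 98548) solves it.
Adding 399·167 to m and subtracting 399·247 from n gives the tidier solution (9, -5).
Indeed 247·9 + 167·(-5) = 2223 − 835 = 1388.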